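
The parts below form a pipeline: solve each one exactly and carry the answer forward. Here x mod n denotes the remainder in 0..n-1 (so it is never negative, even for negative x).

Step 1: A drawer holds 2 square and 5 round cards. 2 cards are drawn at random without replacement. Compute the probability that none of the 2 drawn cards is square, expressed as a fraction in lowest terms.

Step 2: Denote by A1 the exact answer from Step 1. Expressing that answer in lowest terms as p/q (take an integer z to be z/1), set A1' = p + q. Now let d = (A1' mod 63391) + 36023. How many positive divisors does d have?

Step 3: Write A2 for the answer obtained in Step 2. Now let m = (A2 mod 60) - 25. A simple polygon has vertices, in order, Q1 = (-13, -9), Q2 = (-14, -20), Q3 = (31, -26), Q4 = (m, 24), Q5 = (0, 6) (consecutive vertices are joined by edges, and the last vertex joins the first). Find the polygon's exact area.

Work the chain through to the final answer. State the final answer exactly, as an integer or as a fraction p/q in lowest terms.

762

Step 1: total draws C(7,2) = 21; favorable C(5,2) = 10; P = 10/21; answer 10/21
Step 2: A1 = 10/21; threaded value p + q = 31; d = 36054; 36054 = 2 * 3^2 * 2003; number of divisors = (1+1) * (2+1) * (1+1) = 12; answer 12
Step 3: A2 = 12; m = -13; cross terms: (-13*-20 - -14*-9)=134, (-14*-26 - 31*-20)=984, (31*24 - -13*-26)=406, (-13*6 - 0*24)=-78, (0*-9 - -13*6)=78; twice the area = |1524| = 1524; area = 762; answer 762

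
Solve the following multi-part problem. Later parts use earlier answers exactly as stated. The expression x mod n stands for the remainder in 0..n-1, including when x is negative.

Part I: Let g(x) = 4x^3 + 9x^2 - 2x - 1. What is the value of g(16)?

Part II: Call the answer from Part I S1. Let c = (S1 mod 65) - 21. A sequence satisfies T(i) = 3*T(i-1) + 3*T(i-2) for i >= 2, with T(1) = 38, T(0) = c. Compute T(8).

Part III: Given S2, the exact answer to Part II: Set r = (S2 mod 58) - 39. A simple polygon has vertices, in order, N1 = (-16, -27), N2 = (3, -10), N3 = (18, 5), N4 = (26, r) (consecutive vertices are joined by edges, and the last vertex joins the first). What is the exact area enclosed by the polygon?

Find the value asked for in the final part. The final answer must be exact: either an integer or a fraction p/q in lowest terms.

Part I: 4*(16)^3 + 9*(16)^2 - 2*(16)^1 - 1 = (16384) + (2304) + (-32) + (-1) = 18655; answer 18655
Part II: S1 = 18655; c = -21; T(2) = 3*(38) + 3*(-21) = 51; iterating: T(2)=51, T(3)=267, T(4)=954, T(5)=3663, T(6)=13851, T(7)=52542, T(8)=199179; answer 199179
Part III: S2 = 199179; r = -32; cross terms: (-16*-10 - 3*-27)=241, (3*5 - 18*-10)=195, (18*-32 - 26*5)=-706, (26*-27 - -16*-32)=-1214; twice the area = |-1484| = 1484; area = 742; answer 742

742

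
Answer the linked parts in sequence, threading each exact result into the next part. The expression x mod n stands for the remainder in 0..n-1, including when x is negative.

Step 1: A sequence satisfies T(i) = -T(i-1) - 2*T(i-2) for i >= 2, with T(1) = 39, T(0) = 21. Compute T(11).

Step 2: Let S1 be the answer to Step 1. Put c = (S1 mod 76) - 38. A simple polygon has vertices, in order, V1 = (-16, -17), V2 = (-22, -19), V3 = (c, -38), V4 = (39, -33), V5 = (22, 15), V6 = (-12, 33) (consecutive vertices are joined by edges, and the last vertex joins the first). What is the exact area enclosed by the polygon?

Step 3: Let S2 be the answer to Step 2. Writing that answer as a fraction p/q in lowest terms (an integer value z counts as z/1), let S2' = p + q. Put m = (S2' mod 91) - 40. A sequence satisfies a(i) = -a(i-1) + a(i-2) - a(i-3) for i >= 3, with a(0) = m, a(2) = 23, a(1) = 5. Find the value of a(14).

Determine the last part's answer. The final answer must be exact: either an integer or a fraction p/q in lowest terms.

20959

Step 1: T(2) = -1*(39) - 2*(21) = -81; iterating: T(2)=-81, T(3)=3, T(4)=159, T(5)=-165, T(6)=-153, T(7)=483, T(8)=-177, T(9)=-789, T(10)=1143, T(11)=435; answer 435
Step 2: S1 = 435; c = 17; cross terms: (-16*-19 - -22*-17)=-70, (-22*-38 - 17*-19)=1159, (17*-33 - 39*-38)=921, (39*15 - 22*-33)=1311, (22*33 - -12*15)=906, (-12*-17 - -16*33)=732; twice the area = |4959| = 4959; area = 4959/2; answer 4959/2
Step 3: S2 = 4959/2; threaded value p + q = 4961; m = 7; a(3) = -1*(23) + 1*(5) - 1*(7) = -25; iterating: a(3)=-25, a(4)=43, a(5)=-91, a(6)=159, a(7)=-293, a(8)=543, a(9)=-995, a(10)=1831, a(11)=-3369, a(12)=6195, a(13)=-11395, a(14)=20959; answer 20959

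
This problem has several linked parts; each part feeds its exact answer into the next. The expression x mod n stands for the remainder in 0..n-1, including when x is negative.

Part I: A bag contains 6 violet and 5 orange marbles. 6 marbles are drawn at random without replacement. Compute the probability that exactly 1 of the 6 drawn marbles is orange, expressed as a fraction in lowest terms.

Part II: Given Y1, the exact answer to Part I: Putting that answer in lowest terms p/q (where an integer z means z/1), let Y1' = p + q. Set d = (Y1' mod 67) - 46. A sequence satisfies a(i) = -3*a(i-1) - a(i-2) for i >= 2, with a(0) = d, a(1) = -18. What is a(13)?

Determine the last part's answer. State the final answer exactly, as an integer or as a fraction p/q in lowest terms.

Part I: total draws C(11,6) = 462; favorable C(5,1)*C(6,5) = 30; P = 5/77; answer 5/77
Part II: Y1 = 5/77; threaded value p + q = 82; d = -31; a(2) = -3*(-18) - 1*(-31) = 85; iterating: a(2)=85, a(3)=-237, a(4)=626, a(5)=-1641, a(6)=4297, a(7)=-11250, a(8)=29453, a(9)=-77109, a(10)=201874, a(11)=-528513, a(12)=1383665, a(13)=-3622482; answer -3622482

-3622482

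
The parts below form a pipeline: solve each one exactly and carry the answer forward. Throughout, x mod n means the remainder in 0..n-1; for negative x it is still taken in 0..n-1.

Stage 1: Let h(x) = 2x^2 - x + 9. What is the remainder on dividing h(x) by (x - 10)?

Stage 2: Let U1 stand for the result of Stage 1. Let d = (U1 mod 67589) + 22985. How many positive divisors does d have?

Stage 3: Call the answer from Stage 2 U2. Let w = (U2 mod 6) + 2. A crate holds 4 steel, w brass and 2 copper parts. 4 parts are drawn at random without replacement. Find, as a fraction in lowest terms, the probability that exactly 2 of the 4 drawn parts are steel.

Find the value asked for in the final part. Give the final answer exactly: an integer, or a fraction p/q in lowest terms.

18/35

Stage 1: remainder = value at the root: 2*(10)^2 - 1*(10)^1 + 9 = (200) + (-10) + (9) = 199; answer 199
Stage 2: U1 = 199; d = 23184; 23184 = 2^4 * 3^2 * 7 * 23; number of divisors = (4+1) * (2+1) * (1+1) * (1+1) = 60; answer 60
Stage 3: U2 = 60; w = 2; total draws C(8,4) = 70; favorable C(4,2)*C(4,2) = 36; P = 18/35; answer 18/35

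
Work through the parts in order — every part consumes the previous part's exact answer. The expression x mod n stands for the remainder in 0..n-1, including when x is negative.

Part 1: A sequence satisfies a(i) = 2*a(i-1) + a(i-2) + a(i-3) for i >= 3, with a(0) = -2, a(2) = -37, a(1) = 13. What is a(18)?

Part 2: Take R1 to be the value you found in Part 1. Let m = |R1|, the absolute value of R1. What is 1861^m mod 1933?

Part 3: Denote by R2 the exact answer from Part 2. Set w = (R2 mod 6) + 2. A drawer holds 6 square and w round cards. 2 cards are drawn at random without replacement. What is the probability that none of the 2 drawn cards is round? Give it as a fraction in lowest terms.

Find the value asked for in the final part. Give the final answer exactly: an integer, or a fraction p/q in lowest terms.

1/3

Part 1: a(3) = 2*(-37) + 1*(13) + 1*(-2) = -63; iterating: a(3)=-63, a(4)=-150, a(5)=-400, a(6)=-1013, a(7)=-2576, a(8)=-6565, a(9)=-16719, a(10)=-42579, a(11)=-108442, a(12)=-276182, a(13)=-703385, a(14)=-1791394, a(15)=-4562355, a(16)=-11619489, a(17)=-29592727, a(18)=-75367298; answer -75367298
Part 2: R1 = -75367298; m = 75367298; squarings mod 1933: 1861^1=1861, 1861^2=1318, 1861^4=1290, 1861^8=1720, 1861^16=910, 1861^32=776, 1861^64=1013, 1861^128=1679, 1861^256=727, 1861^512=820, 1861^1024=1649, 1861^2048=1403, 1861^4096=615, 1861^8192=1290, 1861^16384=1720, 1861^32768=910, 1861^65536=776, 1861^131072=1013, 1861^262144=1679, 1861^524288=727, 1861^1048576=820, 1861^2097152=1649, 1861^4194304=1403, 1861^8388608=615, 1861^16777216=1290, 1861^33554432=1720, 1861^67108864=910; 1861^75367298 = 1861^2 * 1861^128 * 1861^256 * 1861^512 * 1861^131072 * 1861^262144 * 1861^524288 * 1861^1048576 * 1861^2097152 * 1861^4194304 * 1861^67108864 = 530 (mod 1933); answer 530
Part 3: R2 = 530; w = 4; total draws C(10,2) = 45; favorable C(6,2) = 15; P = 1/3; answer 1/3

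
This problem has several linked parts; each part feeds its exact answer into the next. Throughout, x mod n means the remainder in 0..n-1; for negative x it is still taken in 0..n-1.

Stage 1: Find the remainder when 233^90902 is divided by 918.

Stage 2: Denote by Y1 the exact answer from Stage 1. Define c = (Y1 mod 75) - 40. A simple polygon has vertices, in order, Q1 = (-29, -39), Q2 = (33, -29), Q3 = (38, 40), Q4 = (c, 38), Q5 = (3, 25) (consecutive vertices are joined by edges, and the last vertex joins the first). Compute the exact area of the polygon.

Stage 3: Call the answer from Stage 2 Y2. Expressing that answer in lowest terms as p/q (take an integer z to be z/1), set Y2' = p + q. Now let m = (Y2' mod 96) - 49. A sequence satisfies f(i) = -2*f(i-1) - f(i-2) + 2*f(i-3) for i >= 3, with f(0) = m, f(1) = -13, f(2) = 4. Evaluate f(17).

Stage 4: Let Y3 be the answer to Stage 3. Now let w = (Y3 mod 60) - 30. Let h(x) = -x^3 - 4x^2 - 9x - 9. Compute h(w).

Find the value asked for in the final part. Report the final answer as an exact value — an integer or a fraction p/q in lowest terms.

Stage 1: squarings mod 918: 233^1=233, 233^2=127, 233^4=523, 233^8=883, 233^16=307, 233^32=613, 233^64=307, 233^128=613, 233^256=307, 233^512=613, 233^1024=307, 233^2048=613, 233^4096=307, 233^8192=613, 233^16384=307, 233^32768=613, 233^65536=307; 233^90902 = 233^2 * 233^4 * 233^16 * 233^256 * 233^512 * 233^8192 * 233^16384 * 233^65536 = 19 (mod 918); answer 19
Stage 2: Y1 = 19; c = -21; cross terms: (-29*-29 - 33*-39)=2128, (33*40 - 38*-29)=2422, (38*38 - -21*40)=2284, (-21*25 - 3*38)=-639, (3*-39 - -29*25)=608; twice the area = |6803| = 6803; area = 6803/2; answer 6803/2
Stage 3: Y2 = 6803/2; threaded value p + q = 6805; m = 36; f(3) = -2*(4) - 1*(-13) + 2*(36) = 77; iterating: f(3)=77, f(4)=-184, f(5)=299, f(6)=-260, f(7)=-147, f(8)=1152, f(9)=-2677, f(10)=3908, f(11)=-2835, f(12)=-3592, f(13)=17835, f(14)=-37748, f(15)=50477, f(16)=-27536, f(17)=-70901; answer -70901
Stage 4: Y3 = -70901; w = -11; -1*(-11)^3 - 4*(-11)^2 - 9*(-11)^1 - 9 = (1331) + (-484) + (99) + (-9) = 937; answer 937

937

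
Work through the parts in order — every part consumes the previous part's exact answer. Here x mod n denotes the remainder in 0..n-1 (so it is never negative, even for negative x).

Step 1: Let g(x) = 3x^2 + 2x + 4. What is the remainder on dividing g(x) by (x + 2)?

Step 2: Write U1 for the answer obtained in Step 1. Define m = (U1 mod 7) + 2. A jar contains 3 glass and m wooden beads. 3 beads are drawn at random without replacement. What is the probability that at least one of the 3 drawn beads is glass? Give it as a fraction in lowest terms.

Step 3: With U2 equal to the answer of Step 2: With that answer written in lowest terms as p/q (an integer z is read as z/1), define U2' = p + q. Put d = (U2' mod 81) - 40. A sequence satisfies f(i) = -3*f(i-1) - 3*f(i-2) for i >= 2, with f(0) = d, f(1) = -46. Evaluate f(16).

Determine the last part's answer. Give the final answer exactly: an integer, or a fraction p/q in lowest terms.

Step 1: remainder = value at the root: 3*(-2)^2 + 2*(-2)^1 + 4 = (12) + (-4) + (4) = 12; answer 12
Step 2: U1 = 12; m = 7; total draws C(10,3) = 120; complement C(7,3) = 35; favorable 120 - 35 = 85; P = 17/24; answer 17/24
Step 3: U2 = 17/24; threaded value p + q = 41; d = 1; f(2) = -3*(-46) - 3*(1) = 135; iterating: f(2)=135, f(3)=-267, f(4)=396, f(5)=-387, f(6)=-27, f(7)=1242, f(8)=-3645, f(9)=7209, f(10)=-10692, f(11)=10449, f(12)=729, f(13)=-33534, f(14)=98415, f(15)=-194643, f(16)=288684; answer 288684

288684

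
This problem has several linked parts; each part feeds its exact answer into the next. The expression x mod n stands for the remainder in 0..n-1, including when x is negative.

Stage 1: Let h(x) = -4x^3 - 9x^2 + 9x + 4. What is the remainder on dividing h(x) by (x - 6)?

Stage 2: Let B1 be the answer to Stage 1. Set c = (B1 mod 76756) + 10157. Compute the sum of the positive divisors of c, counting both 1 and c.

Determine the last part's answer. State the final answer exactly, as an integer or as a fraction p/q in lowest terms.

Stage 1: remainder = value at the root: -4*(6)^3 - 9*(6)^2 + 9*(6)^1 + 4 = (-864) + (-324) + (54) + (4) = -1130; answer -1130
Stage 2: B1 = -1130; c = 85783; 85783 = 109 * 787; sigma = (1 + 109) * (1 + 787) = 110 * 788 = 86680; answer 86680

86680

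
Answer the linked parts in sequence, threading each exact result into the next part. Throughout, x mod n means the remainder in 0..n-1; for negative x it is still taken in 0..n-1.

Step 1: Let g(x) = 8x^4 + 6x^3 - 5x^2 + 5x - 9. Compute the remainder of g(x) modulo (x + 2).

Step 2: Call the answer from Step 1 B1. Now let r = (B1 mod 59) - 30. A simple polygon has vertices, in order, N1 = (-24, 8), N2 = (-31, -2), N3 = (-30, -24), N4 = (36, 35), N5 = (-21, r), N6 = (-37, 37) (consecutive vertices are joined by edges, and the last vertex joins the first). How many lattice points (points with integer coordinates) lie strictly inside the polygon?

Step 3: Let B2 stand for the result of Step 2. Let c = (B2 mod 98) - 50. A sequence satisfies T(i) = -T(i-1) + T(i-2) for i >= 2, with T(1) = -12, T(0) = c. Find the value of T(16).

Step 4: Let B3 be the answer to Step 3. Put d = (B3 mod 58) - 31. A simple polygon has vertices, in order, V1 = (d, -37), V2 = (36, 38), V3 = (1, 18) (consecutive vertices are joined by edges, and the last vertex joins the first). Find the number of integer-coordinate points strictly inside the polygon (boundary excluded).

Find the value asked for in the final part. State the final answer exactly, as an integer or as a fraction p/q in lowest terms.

Step 1: remainder = value at the root: 8*(-2)^4 + 6*(-2)^3 - 5*(-2)^2 + 5*(-2)^1 - 9 = (128) + (-48) + (-20) + (-10) + (-9) = 41; answer 41
Step 2: B1 = 41; r = 11; cross terms: (-24*-2 - -31*8)=296, (-31*-24 - -30*-2)=684, (-30*35 - 36*-24)=-186, (36*11 - -21*35)=1131, (-21*37 - -37*11)=-370, (-37*8 - -24*37)=592; twice the area = |2147| = 2147; area = 2147/2; boundary points = 1 + 1 + 1 + 3 + 2 + 1 = 9; strictly interior points = area - boundary/2 + 1 = 1070; answer 1070
Step 3: B2 = 1070; c = 40; T(2) = -1*(-12) + 1*(40) = 52; iterating: T(2)=52, T(3)=-64, T(4)=116, T(5)=-180, T(6)=296, T(7)=-476, T(8)=772, T(9)=-1248, T(10)=2020, T(11)=-3268, T(12)=5288, T(13)=-8556, T(14)=13844, T(15)=-22400, T(16)=36244; answer 36244
Step 4: B3 = 36244; d = 21; cross terms: (21*38 - 36*-37)=2130, (36*18 - 1*38)=610, (1*-37 - 21*18)=-415; twice the area = |2325| = 2325; area = 2325/2; boundary points = 15 + 5 + 5 = 25; strictly interior points = area - boundary/2 + 1 = 1151; answer 1151

1151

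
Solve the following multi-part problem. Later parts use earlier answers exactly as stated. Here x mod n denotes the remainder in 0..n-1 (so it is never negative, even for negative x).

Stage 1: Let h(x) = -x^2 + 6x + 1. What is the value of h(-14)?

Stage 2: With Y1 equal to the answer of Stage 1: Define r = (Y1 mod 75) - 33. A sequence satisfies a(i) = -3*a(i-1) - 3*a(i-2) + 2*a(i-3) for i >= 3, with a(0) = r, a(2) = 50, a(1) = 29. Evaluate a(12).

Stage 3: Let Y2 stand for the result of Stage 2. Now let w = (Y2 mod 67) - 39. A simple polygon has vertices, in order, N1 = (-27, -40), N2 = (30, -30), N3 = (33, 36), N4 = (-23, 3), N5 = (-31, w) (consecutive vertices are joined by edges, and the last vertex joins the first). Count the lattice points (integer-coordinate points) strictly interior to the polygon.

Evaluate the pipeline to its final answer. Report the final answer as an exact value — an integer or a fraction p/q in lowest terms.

3150

Stage 1: -1*(-14)^2 + 6*(-14)^1 + 1 = (-196) + (-84) + (1) = -279; answer -279
Stage 2: Y1 = -279; r = -12; a(3) = -3*(50) - 3*(29) + 2*(-12) = -261; iterating: a(3)=-261, a(4)=691, a(5)=-1190, a(6)=975, a(7)=2027, a(8)=-11386, a(9)=30027, a(10)=-51869, a(11)=42754, a(12)=87399; answer 87399
Stage 3: Y2 = 87399; w = -8; cross terms: (-27*-30 - 30*-40)=2010, (30*36 - 33*-30)=2070, (33*3 - -23*36)=927, (-23*-8 - -31*3)=277, (-31*-40 - -27*-8)=1024; twice the area = |6308| = 6308; area = 3154; boundary points = 1 + 3 + 1 + 1 + 4 = 10; strictly interior points = area - boundary/2 + 1 = 3150; answer 3150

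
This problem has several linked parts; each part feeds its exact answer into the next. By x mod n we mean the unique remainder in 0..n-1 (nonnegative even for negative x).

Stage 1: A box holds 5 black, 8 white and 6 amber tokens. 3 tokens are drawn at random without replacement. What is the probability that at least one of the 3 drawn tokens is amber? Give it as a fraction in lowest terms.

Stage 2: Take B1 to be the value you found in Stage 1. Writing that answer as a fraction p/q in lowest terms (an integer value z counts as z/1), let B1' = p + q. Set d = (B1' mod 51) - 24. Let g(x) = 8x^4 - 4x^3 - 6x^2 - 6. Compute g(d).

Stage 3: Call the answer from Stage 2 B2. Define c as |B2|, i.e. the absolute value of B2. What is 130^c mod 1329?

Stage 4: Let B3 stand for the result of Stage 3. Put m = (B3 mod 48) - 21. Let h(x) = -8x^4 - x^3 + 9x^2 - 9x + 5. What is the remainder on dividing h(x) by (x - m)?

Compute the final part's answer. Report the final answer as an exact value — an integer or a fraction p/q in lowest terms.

Stage 1: total draws C(19,3) = 969; complement C(13,3) = 286; favorable 969 - 286 = 683; P = 683/969; answer 683/969
Stage 2: B1 = 683/969; threaded value p + q = 1652; d = -4; 8*(-4)^4 - 4*(-4)^3 - 6*(-4)^2 - 6 = (2048) + (256) + (-96) + (-6) = 2202; answer 2202
Stage 3: B2 = 2202; c = 2202; squarings mod 1329: 130^1=130, 130^2=952, 130^4=1255, 130^8=160, 130^16=349, 130^32=862, 130^64=133, 130^128=412, 130^256=961, 130^512=1195, 130^1024=679, 130^2048=1207; 130^2202 = 130^2 * 130^8 * 130^16 * 130^128 * 130^2048 = 922 (mod 1329); answer 922
Stage 4: B3 = 922; m = -11; remainder = value at the root: -8*(-11)^4 - 1*(-11)^3 + 9*(-11)^2 - 9*(-11)^1 + 5 = (-117128) + (1331) + (1089) + (99) + (5) = -114604; answer -114604

-114604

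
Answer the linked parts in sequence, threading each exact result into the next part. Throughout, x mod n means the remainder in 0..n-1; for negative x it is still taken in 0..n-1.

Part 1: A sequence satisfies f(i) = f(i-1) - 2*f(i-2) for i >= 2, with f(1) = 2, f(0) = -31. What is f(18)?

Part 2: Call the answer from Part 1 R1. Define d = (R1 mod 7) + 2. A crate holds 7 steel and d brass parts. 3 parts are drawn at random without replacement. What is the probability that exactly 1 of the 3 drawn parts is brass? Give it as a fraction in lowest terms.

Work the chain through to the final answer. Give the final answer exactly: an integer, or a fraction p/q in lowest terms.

63/143

Part 1: f(2) = 1*(2) - 2*(-31) = 64; iterating: f(2)=64, f(3)=60, f(4)=-68, f(5)=-188, f(6)=-52, f(7)=324, f(8)=428, f(9)=-220, f(10)=-1076, f(11)=-636, f(12)=1516, f(13)=2788, f(14)=-244, f(15)=-5820, f(16)=-5332, f(17)=6308, f(18)=16972; answer 16972
Part 2: R1 = 16972; d = 6; total draws C(13,3) = 286; favorable C(6,1)*C(7,2) = 126; P = 63/143; answer 63/143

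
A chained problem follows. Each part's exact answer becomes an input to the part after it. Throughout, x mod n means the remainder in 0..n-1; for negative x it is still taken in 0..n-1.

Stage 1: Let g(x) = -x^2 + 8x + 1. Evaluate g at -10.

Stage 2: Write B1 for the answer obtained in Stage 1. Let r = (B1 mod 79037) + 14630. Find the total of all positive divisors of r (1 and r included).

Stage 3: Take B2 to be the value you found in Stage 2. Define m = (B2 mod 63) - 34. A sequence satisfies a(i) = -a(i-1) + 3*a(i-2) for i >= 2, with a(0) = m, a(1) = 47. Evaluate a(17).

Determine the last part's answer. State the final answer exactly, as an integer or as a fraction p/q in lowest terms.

16167812

Stage 1: -1*(-10)^2 + 8*(-10)^1 + 1 = (-100) + (-80) + (1) = -179; answer -179
Stage 2: B1 = -179; r = 93488; 93488 = 2^4 * 5843; sigma = (1 + 2 + 4 + 8 + 16) * (1 + 5843) = 31 * 5844 = 181164; answer 181164
Stage 3: B2 = 181164; m = 5; a(2) = -1*(47) + 3*(5) = -32; iterating: a(2)=-32, a(3)=173, a(4)=-269, a(5)=788, a(6)=-1595, a(7)=3959, a(8)=-8744, a(9)=20621, a(10)=-46853, a(11)=108716, a(12)=-249275, a(13)=575423, a(14)=-1323248, a(15)=3049517, a(16)=-7019261, a(17)=16167812; answer 16167812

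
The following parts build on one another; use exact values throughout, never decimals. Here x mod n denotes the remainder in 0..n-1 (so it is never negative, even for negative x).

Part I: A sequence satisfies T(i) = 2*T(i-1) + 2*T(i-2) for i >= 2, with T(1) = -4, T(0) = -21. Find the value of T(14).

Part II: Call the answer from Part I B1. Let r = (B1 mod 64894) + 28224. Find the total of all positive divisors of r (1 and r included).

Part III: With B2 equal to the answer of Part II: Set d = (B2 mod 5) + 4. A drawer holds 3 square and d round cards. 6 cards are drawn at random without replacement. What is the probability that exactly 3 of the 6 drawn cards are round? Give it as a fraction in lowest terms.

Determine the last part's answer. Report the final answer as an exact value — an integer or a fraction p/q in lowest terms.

5/21

Part I: T(2) = 2*(-4) + 2*(-21) = -50; iterating: T(2)=-50, T(3)=-108, T(4)=-316, T(5)=-848, T(6)=-2328, T(7)=-6352, T(8)=-17360, T(9)=-47424, T(10)=-129568, T(11)=-353984, T(12)=-967104, T(13)=-2642176, T(14)=-7218560; answer -7218560
Part II: B1 = -7218560; r = 77792; 77792 = 2^5 * 11 * 13 * 17; sigma = (1 + 2 + 4 + 8 + 16 + 32) * (1 + 11) * (1 + 13) * (1 + 17) = 63 * 12 * 14 * 18 = 190512; answer 190512
Part III: B2 = 190512; d = 6; total draws C(9,6) = 84; favorable C(6,3)*C(3,3) = 20; P = 5/21; answer 5/21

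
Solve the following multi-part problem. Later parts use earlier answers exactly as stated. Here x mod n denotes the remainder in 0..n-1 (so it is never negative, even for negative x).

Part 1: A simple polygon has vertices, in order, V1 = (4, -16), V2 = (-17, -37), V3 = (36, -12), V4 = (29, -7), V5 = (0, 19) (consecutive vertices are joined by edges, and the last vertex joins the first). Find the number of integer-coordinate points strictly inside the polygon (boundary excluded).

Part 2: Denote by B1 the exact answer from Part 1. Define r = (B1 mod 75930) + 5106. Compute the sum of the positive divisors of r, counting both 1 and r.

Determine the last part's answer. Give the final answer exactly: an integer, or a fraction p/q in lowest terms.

Part 1: cross terms: (4*-37 - -17*-16)=-420, (-17*-12 - 36*-37)=1536, (36*-7 - 29*-12)=96, (29*19 - 0*-7)=551, (0*-16 - 4*19)=-76; twice the area = |1687| = 1687; area = 1687/2; boundary points = 21 + 1 + 1 + 1 + 1 = 25; strictly interior points = area - boundary/2 + 1 = 832; answer 832
Part 2: B1 = 832; r = 5938; 5938 = 2 * 2969; sigma = (1 + 2) * (1 + 2969) = 3 * 2970 = 8910; answer 8910

8910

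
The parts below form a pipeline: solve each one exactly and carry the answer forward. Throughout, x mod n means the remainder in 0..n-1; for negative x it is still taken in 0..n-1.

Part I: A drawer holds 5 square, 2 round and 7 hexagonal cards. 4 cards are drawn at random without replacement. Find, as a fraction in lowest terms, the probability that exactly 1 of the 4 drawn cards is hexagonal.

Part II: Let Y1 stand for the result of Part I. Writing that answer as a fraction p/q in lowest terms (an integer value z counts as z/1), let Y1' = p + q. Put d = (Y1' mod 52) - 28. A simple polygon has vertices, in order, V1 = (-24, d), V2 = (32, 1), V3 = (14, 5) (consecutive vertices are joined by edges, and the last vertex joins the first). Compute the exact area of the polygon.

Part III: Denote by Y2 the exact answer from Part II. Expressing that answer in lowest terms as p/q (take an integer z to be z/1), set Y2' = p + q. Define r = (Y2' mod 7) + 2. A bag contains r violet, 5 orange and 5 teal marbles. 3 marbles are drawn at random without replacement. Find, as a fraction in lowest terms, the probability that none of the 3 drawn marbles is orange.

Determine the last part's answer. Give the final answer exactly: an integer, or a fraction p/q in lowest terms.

Part I: total draws C(14,4) = 1001; favorable C(7,1)*C(7,3) = 245; P = 35/143; answer 35/143
Part II: Y1 = 35/143; threaded value p + q = 178; d = -6; cross terms: (-24*1 - 32*-6)=168, (32*5 - 14*1)=146, (14*-6 - -24*5)=36; twice the area = |350| = 350; area = 175; answer 175
Part III: Y2 = 175; threaded value p + q = 176; r = 3; total draws C(13,3) = 286; favorable C(8,3) = 56; P = 28/143; answer 28/143

28/143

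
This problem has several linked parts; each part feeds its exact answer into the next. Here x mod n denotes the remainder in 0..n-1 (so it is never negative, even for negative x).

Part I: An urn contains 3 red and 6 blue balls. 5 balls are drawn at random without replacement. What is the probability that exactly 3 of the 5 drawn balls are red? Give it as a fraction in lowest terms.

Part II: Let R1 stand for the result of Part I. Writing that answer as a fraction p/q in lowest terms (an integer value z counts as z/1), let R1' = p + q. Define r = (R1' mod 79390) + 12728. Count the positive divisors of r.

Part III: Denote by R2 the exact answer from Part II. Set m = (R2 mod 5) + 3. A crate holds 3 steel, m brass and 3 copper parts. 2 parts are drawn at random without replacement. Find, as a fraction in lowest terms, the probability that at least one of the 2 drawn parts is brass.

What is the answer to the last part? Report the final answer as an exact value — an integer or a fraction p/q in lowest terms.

8/11

Part I: total draws C(9,5) = 126; favorable C(3,3)*C(6,2) = 15; P = 5/42; answer 5/42
Part II: R1 = 5/42; threaded value p + q = 47; r = 12775; 12775 = 5^2 * 7 * 73; number of divisors = (2+1) * (1+1) * (1+1) = 12; answer 12
Part III: R2 = 12; m = 5; total draws C(11,2) = 55; complement C(6,2) = 15; favorable 55 - 15 = 40; P = 8/11; answer 8/11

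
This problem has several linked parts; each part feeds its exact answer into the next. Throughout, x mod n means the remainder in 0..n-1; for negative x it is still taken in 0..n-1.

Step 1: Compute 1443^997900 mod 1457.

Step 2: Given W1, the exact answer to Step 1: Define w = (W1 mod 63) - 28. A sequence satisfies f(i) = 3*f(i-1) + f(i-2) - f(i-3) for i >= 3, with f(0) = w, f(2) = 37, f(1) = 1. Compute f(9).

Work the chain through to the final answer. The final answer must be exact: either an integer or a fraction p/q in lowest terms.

102801

Step 1: squarings mod 1457: 1443^1=1443, 1443^2=196, 1443^4=534, 1443^8=1041, 1443^16=1130, 1443^32=568, 1443^64=627, 1443^128=1196, 1443^256=1099, 1443^512=1405, 1443^1024=1247, 1443^2048=390, 1443^4096=572, 1443^8192=816, 1443^16384=7, 1443^32768=49, 1443^65536=944, 1443^131072=909, 1443^262144=162, 1443^524288=18; 1443^997900 = 1443^4 * 1443^8 * 1443^512 * 1443^2048 * 1443^4096 * 1443^8192 * 1443^65536 * 1443^131072 * 1443^262144 * 1443^524288 = 366 (mod 1457); answer 366
Step 2: W1 = 366; w = 23; f(3) = 3*(37) + 1*(1) - 1*(23) = 89; iterating: f(3)=89, f(4)=303, f(5)=961, f(6)=3097, f(7)=9949, f(8)=31983, f(9)=102801; answer 102801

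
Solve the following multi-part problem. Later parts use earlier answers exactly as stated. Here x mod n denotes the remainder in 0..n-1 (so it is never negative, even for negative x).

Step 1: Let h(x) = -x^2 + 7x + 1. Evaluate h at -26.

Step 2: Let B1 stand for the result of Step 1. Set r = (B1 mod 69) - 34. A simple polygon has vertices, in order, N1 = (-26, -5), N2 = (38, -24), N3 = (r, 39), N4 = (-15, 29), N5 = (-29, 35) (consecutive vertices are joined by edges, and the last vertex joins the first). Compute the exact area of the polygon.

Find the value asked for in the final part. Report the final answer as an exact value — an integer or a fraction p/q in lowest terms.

2285

Step 1: -1*(-26)^2 + 7*(-26)^1 + 1 = (-676) + (-182) + (1) = -857; answer -857
Step 2: B1 = -857; r = 6; cross terms: (-26*-24 - 38*-5)=814, (38*39 - 6*-24)=1626, (6*29 - -15*39)=759, (-15*35 - -29*29)=316, (-29*-5 - -26*35)=1055; twice the area = |4570| = 4570; area = 2285; answer 2285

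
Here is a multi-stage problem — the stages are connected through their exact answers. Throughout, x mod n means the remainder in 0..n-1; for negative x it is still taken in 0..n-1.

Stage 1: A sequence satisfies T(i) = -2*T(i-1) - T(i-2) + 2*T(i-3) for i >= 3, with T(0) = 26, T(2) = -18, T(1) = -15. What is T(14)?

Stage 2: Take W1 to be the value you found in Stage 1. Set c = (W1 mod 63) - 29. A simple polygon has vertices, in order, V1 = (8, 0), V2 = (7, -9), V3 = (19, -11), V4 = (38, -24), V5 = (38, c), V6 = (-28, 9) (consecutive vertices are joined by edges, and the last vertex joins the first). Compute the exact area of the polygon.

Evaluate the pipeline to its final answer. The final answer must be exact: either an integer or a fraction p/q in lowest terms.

1111

Stage 1: T(3) = -2*(-18) - 1*(-15) + 2*(26) = 103; iterating: T(3)=103, T(4)=-218, T(5)=297, T(6)=-170, T(7)=-393, T(8)=1550, T(9)=-3047, T(10)=3758, T(11)=-1369, T(12)=-7114, T(13)=23113, T(14)=-41850; answer -41850
Stage 2: W1 = -41850; c = 16; cross terms: (8*-9 - 7*0)=-72, (7*-11 - 19*-9)=94, (19*-24 - 38*-11)=-38, (38*16 - 38*-24)=1520, (38*9 - -28*16)=790, (-28*0 - 8*9)=-72; twice the area = |2222| = 2222; area = 1111; answer 1111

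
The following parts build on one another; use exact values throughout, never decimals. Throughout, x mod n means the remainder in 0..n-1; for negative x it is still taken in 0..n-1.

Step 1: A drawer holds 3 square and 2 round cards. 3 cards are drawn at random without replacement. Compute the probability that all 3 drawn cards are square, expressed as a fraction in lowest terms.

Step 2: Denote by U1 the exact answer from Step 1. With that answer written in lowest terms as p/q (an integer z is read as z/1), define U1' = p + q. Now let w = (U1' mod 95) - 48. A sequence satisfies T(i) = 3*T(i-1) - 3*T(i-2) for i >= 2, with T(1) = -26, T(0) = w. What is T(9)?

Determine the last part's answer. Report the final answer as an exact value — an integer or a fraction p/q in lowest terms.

Step 1: total draws C(5,3) = 10; favorable C(3,3) = 1; P = 1/10; answer 1/10
Step 2: U1 = 1/10; threaded value p + q = 11; w = -37; T(2) = 3*(-26) - 3*(-37) = 33; iterating: T(2)=33, T(3)=177, T(4)=432, T(5)=765, T(6)=999, T(7)=702, T(8)=-891, T(9)=-4779; answer -4779

-4779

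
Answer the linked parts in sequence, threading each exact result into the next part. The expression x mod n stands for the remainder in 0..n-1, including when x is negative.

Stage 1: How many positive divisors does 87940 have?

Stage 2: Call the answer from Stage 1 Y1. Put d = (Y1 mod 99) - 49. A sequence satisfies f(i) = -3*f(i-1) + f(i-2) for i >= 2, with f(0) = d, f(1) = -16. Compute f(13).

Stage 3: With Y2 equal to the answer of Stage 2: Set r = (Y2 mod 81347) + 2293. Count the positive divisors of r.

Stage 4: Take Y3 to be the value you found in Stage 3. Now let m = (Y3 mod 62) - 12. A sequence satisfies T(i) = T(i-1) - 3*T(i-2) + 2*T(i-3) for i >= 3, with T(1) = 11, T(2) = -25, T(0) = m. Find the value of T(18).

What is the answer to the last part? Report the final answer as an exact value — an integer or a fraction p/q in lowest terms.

131418

Stage 1: 87940 = 2^2 * 5 * 4397; number of divisors = (2+1) * (1+1) * (1+1) = 12; answer 12
Stage 2: Y1 = 12; d = -37; f(2) = -3*(-16) + 1*(-37) = 11; iterating: f(2)=11, f(3)=-49, f(4)=158, f(5)=-523, f(6)=1727, f(7)=-5704, f(8)=18839, f(9)=-62221, f(10)=205502, f(11)=-678727, f(12)=2241683, f(13)=-7403776; answer -7403776
Stage 3: Y2 = -7403776; r = 82441; 82441 = 19 * 4339; number of divisors = (1+1) * (1+1) = 4; answer 4
Stage 4: Y3 = 4; m = -8; T(3) = 1*(-25) - 3*(11) + 2*(-8) = -74; iterating: T(3)=-74, T(4)=23, T(5)=195, T(6)=-22, T(7)=-561, T(8)=-105, T(9)=1534, T(10)=727, T(11)=-4085, T(12)=-3198, T(13)=10511, T(14)=11935, T(15)=-25994, T(16)=-40777, T(17)=61075, T(18)=131418; answer 131418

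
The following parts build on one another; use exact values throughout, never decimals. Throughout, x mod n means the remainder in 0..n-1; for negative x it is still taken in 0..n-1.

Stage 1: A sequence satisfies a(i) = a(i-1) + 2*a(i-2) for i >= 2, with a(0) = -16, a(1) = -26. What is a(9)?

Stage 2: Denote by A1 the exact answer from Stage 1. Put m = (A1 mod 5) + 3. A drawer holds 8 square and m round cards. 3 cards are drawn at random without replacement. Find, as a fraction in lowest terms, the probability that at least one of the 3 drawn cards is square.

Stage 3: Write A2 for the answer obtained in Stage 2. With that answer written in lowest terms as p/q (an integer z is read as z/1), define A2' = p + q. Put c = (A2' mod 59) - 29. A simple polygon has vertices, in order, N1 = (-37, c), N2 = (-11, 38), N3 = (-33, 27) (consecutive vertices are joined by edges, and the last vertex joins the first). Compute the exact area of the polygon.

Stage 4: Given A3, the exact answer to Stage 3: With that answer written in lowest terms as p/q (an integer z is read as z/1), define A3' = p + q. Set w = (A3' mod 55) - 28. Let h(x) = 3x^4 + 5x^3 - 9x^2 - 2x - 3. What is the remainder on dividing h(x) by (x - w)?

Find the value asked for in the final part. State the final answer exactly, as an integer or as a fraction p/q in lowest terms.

272490

Stage 1: a(2) = 1*(-26) + 2*(-16) = -58; iterating: a(2)=-58, a(3)=-110, a(4)=-226, a(5)=-446, a(6)=-898, a(7)=-1790, a(8)=-3586, a(9)=-7166; answer -7166
Stage 2: A1 = -7166; m = 7; total draws C(15,3) = 455; complement C(7,3) = 35; favorable 455 - 35 = 420; P = 12/13; answer 12/13
Stage 3: A2 = 12/13; threaded value p + q = 25; c = -4; cross terms: (-37*38 - -11*-4)=-1450, (-11*27 - -33*38)=957, (-33*-4 - -37*27)=1131; twice the area = |638| = 638; area = 319; answer 319
Stage 4: A3 = 319; threaded value p + q = 320; w = 17; remainder = value at the root: 3*(17)^4 + 5*(17)^3 - 9*(17)^2 - 2*(17)^1 - 3 = (250563) + (24565) + (-2601) + (-34) + (-3) = 272490; answer 272490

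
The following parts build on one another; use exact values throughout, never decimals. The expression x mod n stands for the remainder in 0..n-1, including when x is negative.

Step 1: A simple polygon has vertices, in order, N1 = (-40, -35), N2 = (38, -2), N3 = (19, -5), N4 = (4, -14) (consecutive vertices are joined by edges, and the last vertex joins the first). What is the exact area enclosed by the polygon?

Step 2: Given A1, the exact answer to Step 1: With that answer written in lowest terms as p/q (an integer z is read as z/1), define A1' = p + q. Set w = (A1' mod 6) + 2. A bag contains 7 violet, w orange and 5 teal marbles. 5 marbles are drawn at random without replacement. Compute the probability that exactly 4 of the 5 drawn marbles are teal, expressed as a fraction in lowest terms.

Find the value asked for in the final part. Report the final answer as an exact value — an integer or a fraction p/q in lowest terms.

Step 1: cross terms: (-40*-2 - 38*-35)=1410, (38*-5 - 19*-2)=-152, (19*-14 - 4*-5)=-246, (4*-35 - -40*-14)=-700; twice the area = |312| = 312; area = 156; answer 156
Step 2: A1 = 156; threaded value p + q = 157; w = 3; total draws C(15,5) = 3003; favorable C(5,4)*C(10,1) = 50; P = 50/3003; answer 50/3003

50/3003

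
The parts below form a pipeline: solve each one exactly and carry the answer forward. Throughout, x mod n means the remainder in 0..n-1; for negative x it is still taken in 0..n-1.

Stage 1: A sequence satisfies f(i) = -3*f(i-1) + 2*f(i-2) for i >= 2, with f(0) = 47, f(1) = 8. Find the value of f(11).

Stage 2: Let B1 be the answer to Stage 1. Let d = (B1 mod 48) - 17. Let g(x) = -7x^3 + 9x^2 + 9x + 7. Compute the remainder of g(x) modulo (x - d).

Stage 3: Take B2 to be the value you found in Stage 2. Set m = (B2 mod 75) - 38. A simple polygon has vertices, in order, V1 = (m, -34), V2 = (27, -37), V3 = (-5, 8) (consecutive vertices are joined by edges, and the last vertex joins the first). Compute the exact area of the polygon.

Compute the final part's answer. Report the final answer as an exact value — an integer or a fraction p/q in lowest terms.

2739/2

Stage 1: f(2) = -3*(8) + 2*(47) = 70; iterating: f(2)=70, f(3)=-194, f(4)=722, f(5)=-2554, f(6)=9106, f(7)=-32426, f(8)=115490, f(9)=-411322, f(10)=1464946, f(11)=-5217482; answer -5217482
Stage 2: B1 = -5217482; d = 5; remainder = value at the root: -7*(5)^3 + 9*(5)^2 + 9*(5)^1 + 7 = (-875) + (225) + (45) + (7) = -598; answer -598
Stage 3: B2 = -598; m = -36; cross terms: (-36*-37 - 27*-34)=2250, (27*8 - -5*-37)=31, (-5*-34 - -36*8)=458; twice the area = |2739| = 2739; area = 2739/2; answer 2739/2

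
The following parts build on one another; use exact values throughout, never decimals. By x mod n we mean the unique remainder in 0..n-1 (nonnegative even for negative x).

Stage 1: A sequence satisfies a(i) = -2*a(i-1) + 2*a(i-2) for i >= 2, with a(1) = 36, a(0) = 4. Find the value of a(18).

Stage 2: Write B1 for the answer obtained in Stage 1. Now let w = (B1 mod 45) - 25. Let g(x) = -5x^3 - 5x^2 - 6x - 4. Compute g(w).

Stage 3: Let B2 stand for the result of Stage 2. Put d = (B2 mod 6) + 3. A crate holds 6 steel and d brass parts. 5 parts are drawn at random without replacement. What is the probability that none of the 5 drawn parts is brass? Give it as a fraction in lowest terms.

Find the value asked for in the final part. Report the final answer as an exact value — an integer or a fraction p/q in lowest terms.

Stage 1: a(2) = -2*(36) + 2*(4) = -64; iterating: a(2)=-64, a(3)=200, a(4)=-528, a(5)=1456, a(6)=-3968, a(7)=10848, a(8)=-29632, a(9)=80960, a(10)=-221184, a(11)=604288, a(12)=-1650944, a(13)=4510464, a(14)=-12322816, a(15)=33666560, a(16)=-91978752, a(17)=251290624, a(18)=-686538752; answer -686538752
Stage 2: B1 = -686538752; w = -12; -5*(-12)^3 - 5*(-12)^2 - 6*(-12)^1 - 4 = (8640) + (-720) + (72) + (-4) = 7988; answer 7988
Stage 3: B2 = 7988; d = 5; total draws C(11,5) = 462; favorable C(6,5) = 6; P = 1/77; answer 1/77

1/77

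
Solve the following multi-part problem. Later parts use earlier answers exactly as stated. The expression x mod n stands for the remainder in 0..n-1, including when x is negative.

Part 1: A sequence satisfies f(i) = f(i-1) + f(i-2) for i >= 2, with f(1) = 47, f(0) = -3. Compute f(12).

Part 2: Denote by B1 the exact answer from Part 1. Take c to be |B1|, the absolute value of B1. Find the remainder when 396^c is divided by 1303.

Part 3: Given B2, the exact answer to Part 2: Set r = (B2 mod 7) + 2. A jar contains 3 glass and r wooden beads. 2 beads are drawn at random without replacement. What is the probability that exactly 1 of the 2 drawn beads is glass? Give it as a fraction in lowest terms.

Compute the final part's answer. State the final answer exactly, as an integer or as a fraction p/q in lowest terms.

7/15

Part 1: f(2) = 1*(47) + 1*(-3) = 44; iterating: f(2)=44, f(3)=91, f(4)=135, f(5)=226, f(6)=361, f(7)=587, f(8)=948, f(9)=1535, f(10)=2483, f(11)=4018, f(12)=6501; answer 6501
Part 2: B1 = 6501; c = 6501; squarings mod 1303: 396^1=396, 396^2=456, 396^4=759, 396^8=155, 396^16=571, 396^32=291, 396^64=1289, 396^128=196, 396^256=629, 396^512=832, 396^1024=331, 396^2048=109, 396^4096=154; 396^6501 = 396^1 * 396^4 * 396^32 * 396^64 * 396^256 * 396^2048 * 396^4096 = 75 (mod 1303); answer 75
Part 3: B2 = 75; r = 7; total draws C(10,2) = 45; favorable C(3,1)*C(7,1) = 21; P = 7/15; answer 7/15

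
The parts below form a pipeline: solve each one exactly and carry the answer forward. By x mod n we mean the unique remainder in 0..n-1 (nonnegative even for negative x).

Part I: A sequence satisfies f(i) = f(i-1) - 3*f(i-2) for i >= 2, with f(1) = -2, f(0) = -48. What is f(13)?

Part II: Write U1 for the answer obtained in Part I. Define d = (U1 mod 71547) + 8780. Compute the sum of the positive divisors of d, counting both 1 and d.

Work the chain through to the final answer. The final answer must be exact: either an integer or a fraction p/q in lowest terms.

66048

Part I: f(2) = 1*(-2) - 3*(-48) = 142; iterating: f(2)=142, f(3)=148, f(4)=-278, f(5)=-722, f(6)=112, f(7)=2278, f(8)=1942, f(9)=-4892, f(10)=-10718, f(11)=3958, f(12)=36112, f(13)=24238; answer 24238
Part II: U1 = 24238; d = 33018; 33018 = 2 * 3 * 5503; sigma = (1 + 2) * (1 + 3) * (1 + 5503) = 3 * 4 * 5504 = 66048; answer 66048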